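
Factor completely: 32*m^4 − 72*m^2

8*m^2*(2*m + 3)*(2*m − 3)

Every term has a factor of 8*m^2. Then 4*m^2 − 9 = (2*m)² − (3)².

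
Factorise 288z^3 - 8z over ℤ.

Factor out 8z, leaving 36z^2 - 1, which is a difference of two squares.

8z(6z + 1)(6z - 1)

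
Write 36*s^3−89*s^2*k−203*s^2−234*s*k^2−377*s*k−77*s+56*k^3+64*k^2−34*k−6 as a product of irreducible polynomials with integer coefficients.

Group: s*(36*s^2+55*s*k+13*s−14*k^2+5*k+1) + (−4*k−6)*(36*s^2+55*s*k+13*s−14*k^2+5*k+1); both groups contain (36*s^2+55*s*k+13*s−14*k^2+5*k+1), so (s−4*k−6) is a factor with cofactor 36*s^2+55*s*k+13*s−14*k^2+5*k+1.
The cofactor groups again: 36*s^2+55*s*k+13*s−14*k^2+5*k+1 = 4*s*(9*s−2*k+1) + (7*k+1)*(9*s−2*k+1); both groups contain (9*s−2*k+1), giving (4*s+7*k+1)*(9*s−2*k+1).

(9*s−2*k+1)*(s−4*k−6)*(4*s+7*k+1)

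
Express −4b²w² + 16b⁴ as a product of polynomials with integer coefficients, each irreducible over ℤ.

Every term has a factor of 4b². Then 4b² − w² = (2b)² − (w)².

4b²(2b + w)(2b − w)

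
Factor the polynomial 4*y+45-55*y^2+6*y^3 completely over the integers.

Trying the rational-root candidates, y = 9 is a root, giving the factor (y-9) and quotient 6*y^2-y-5.
The remaining quadratic factors as (y-1)(6*y+5).

(6*y+5)*(y-1)*(y-9)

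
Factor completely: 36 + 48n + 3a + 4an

Group as (4an + 3a) + (48n + 36) = a(4n + 3) + 12(4n + 3).
Both groups share the factor (4n + 3).

(4n + 3)(a + 12)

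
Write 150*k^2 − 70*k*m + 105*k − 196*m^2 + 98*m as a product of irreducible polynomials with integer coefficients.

Group: 10*k*(15*k + 14*m) + (−14*m + 7)*(15*k + 14*m); both groups contain (15*k + 14*m).

(10*k − 14*m + 7)*(15*k + 14*m)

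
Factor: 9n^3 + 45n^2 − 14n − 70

Group as (9n^3 − 14n) + (45n^2 − 70) = n(9n^2 − 14) + 5(9n^2 − 14).
Both groups share the factor (9n^2 − 14).

(n + 5)(9n^2 − 14)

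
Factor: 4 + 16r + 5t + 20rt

Group as (20rt + 16r) + (5t + 4) = 4r(5t + 4) + (5t + 4).
Both groups share the factor (5t + 4).

(4r + 1)(5t + 4)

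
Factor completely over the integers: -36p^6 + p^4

Factor out p^4 first: what remains is -36p^2 + 1.
Recognize a difference of squares with the parts 1 and 6p.

-p^4(6p + 1)(6p - 1)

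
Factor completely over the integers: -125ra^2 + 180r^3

5r(6r - 5a)(6r + 5a)

Pull out the common factor 5r; 36r^2 - 25a^2 is a difference of squares.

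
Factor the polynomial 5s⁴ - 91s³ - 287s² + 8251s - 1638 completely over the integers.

Testing divisors of the constant over divisors of the leading coefficient, s = 13 is a root, so (s - 13) is a factor; dividing leaves 5s³ - 26s² - 625s + 126.
Then s = 14 is a root, giving the factor (s - 14) and quotient 5s² + 44s - 9.
The remaining quadratic factors as (5s - 1)(s + 9).

(5s - 1)(s + 9)(s - 13)(s - 14)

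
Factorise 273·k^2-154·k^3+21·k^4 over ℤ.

7·k^2·(3·k-13)·(k-3)

Pull out the common factor 7·k^2, then factor the remaining trinomial.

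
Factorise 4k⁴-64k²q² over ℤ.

Factor out 4k², leaving k²-16q², which is a difference of two squares.

4k²(k+4q)(k-4q)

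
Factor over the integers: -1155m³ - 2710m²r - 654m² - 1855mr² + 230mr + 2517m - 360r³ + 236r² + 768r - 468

-(11m + 8r - 12)(15m + 5r - 3)(7m + 9r + 13)

Group: 7m(-165m² - 175mr + 213m - 40r² + 84r - 36) + (9r + 13)(-165m² - 175mr + 213m - 40r² + 84r - 36); both groups contain (-165m² - 175mr + 213m - 40r² + 84r - 36), so (7m + 9r + 13) is a factor with cofactor -165m² - 175mr + 213m - 40r² + 84r - 36.
The cofactor groups again: -165m² - 175mr + 213m - 40r² + 84r - 36 = -11m(15m + 5r - 3) + (-8r + 12)(15m + 5r - 3); both groups contain (15m + 5r - 3), giving -(11m + 8r - 12)(15m + 5r - 3).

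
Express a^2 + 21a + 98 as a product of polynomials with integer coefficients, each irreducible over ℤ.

Two integers with product 98 and sum 21 are 14 and 7.

(a + 14)(a + 7)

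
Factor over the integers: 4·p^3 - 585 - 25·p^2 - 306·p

Among the possible rational roots, p = -15/4 is a root, so (4·p + 15) divides it; the quotient is p^2 - 10·p - 39.
The remaining quadratic factors as (p - 13)(p + 3).

(4·p + 15)·(p + 3)·(p - 13)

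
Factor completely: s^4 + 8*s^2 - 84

(s^2 + 14)*(s^2 - 6)

Substitute u = s^2 to get a quadratic in u, then factor.
s^2 - 6 is irreducible over ℤ (6 is not a perfect square).
s^2 + 14 is irreducible over ℤ (always positive, so no real roots).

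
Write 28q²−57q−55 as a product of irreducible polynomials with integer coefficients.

Need a pair with product 28·(−55) = −1540 and sum −57: that's 20 and −77.
Split the middle term: 28q²+20q − 77q−55 = 4q(7q+5) − 11(7q+5).

(4q−11)(7q+5)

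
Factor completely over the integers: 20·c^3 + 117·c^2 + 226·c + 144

(4·c + 9)·(5·c + 8)·(c + 2)

Trying the rational-root candidates, c = -2 is a root, so (c + 2) is a factor; dividing leaves 20·c^2 + 77·c + 72.
The remaining quadratic factors as (5·c + 8)(4·c + 9).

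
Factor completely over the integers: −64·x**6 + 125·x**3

Pull out the common factor x**3, leaving −64·x**3 + 125.
Recognize a difference of cubes with the parts 5 and 4·x.

−x**3·(4·x − 5)·(16·x**2 + 20·x + 25)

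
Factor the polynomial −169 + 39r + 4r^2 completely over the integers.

(4r − 13)(r + 13)

Need a pair with product 4·(−169) = −676 and sum 39: that's −13 and 52.
Split the middle term: 4r^2 − 13r + 52r − 169 = r(4r − 13) + 13(4r − 13).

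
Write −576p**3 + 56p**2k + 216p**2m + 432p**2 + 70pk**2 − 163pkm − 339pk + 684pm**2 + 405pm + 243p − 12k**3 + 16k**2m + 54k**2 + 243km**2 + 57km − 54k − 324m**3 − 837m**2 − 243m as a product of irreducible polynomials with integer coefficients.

−(8p − 2k + 9m + 3)(9p − 2k − 9m)(8p + 3k − 4m − 9)

Group: 8p(−72p**2 − 11pk + 108pm + 81p + 6k**2 + 19km − 18k − 36m**2 − 81m) + (−2k + 9m + 3)(−72p**2 − 11pk + 108pm + 81p + 6k**2 + 19km − 18k − 36m**2 − 81m); both groups contain (−72p**2 − 11pk + 108pm + 81p + 6k**2 + 19km − 18k − 36m**2 − 81m), so (8p − 2k + 9m + 3) is a factor with cofactor −72p**2 − 11pk + 108pm + 81p + 6k**2 + 19km − 18k − 36m**2 − 81m.
The cofactor groups again: −72p**2 − 11pk + 108pm + 81p + 6k**2 + 19km − 18k − 36m**2 − 81m = −9p(8p + 3k − 4m − 9) + (2k + 9m)(8p + 3k − 4m − 9); both groups contain (8p + 3k − 4m − 9), giving −(9p − 2k − 9m)(8p + 3k − 4m − 9).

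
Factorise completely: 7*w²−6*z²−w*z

(7*w+6*z)*(w−z)

Group: w*(7*w+6*z) − z*(7*w+6*z); both groups contain (7*w+6*z).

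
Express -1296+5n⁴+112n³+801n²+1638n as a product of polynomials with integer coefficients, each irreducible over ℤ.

(5n-3)(n+6)(n+8)(n+9)

Trying the rational-root candidates, n = -6 is a root, giving the factor (n+6) and quotient 5n³+82n²+309n-216.
Next, n = -9 is a root, so (n+9) is a factor; dividing leaves 5n²+37n-24.
The remaining quadratic factors as (n+8)(5n-3).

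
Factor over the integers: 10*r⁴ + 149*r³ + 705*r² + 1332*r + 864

Testing divisors of the constant over divisors of the leading coefficient, r = -12/5 is a root, so (5*r + 12) divides it; the quotient is 2*r³ + 25*r² + 81*r + 72.
Next, r = -3/2 is a root, giving the factor (2*r + 3) and quotient r² + 11*r + 24.
The remaining quadratic factors as (r + 3)(r + 8).

(2*r + 3)*(5*r + 12)*(r + 3)*(r + 8)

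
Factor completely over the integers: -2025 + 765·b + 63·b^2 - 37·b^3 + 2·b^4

Among the possible rational roots, b = 5 is a root, so (b - 5) divides it; the quotient is 2·b^3 - 27·b^2 - 72·b + 405.
Next, b = 3 is a root, so (b - 3) is a factor; dividing leaves 2·b^2 - 21·b - 135.
The remaining quadratic factors as (2·b + 9)(b - 15).

(2·b + 9)·(b - 15)·(b - 3)·(b - 5)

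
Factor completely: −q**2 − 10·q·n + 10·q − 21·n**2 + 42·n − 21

−(q + 3·n − 3)·(q + 7·n − 7)

Group: −q·(q + 3·n − 3) + (−7·n + 7)·(q + 3·n − 3); both groups contain (q + 3·n − 3).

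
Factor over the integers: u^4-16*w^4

Write as (u^2)² − (4*w^2)², then factor u^2-4*w^2 once more.

(u+2*w)*(u-2*w)*(u^2+4*w^2)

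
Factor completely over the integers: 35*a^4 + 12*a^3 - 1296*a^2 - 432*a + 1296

(5*a + 6)*(7*a - 6)*(a + 6)*(a - 6)

Testing divisors of the constant over divisors of the leading coefficient, a = -6/5 is a root, so (5*a + 6) is a factor; dividing leaves 7*a^3 - 6*a^2 - 252*a + 216.
Next, a = 6/7 is a root, giving the factor (7*a - 6) and quotient a^2 - 36.
The remaining quadratic factors as (a - 6)(a + 6).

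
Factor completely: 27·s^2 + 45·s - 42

3·(3·s + 7)·(3·s - 2)

Pull out the common factor 3, then factor the remaining trinomial.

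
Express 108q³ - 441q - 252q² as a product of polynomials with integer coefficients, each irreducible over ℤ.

9q(2q - 7)(6q + 7)

Pull out the common factor 9q, then factor the remaining trinomial.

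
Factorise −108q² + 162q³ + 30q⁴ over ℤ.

6q²(5q − 3)(q + 6)

Pull out the common factor 6q², then factor the remaining trinomial.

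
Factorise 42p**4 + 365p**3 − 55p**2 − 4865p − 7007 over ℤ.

Trying the rational-root candidates, p = −7 is a root, so (p + 7) divides it; the quotient is 42p**3 + 71p**2 − 552p − 1001.
Next, p = 11/3 is a root, so (3p − 11) divides it; the quotient is 14p**2 + 75p + 91.
The remaining quadratic factors as (7p + 13)(2p + 7).

(2p + 7)(3p − 11)(7p + 13)(p + 7)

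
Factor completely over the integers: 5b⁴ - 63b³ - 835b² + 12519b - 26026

By the rational root theorem, b = 13 is a root, giving the factor (b - 13) and quotient 5b³ + 2b² - 809b + 2002.
Then b = 13/5 is a root, so (5b - 13) divides it; the quotient is b² + 3b - 154.
The remaining quadratic factors as (b - 11)(b + 14).

(5b - 13)(b + 14)(b - 11)(b - 13)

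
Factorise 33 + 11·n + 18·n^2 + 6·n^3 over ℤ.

Group as (6·n^3 + 11·n) + (18·n^2 + 33) = n·(6·n^2 + 11) + 3·(6·n^2 + 11).
Both groups share the factor (6·n^2 + 11).

(n + 3)·(6·n^2 + 11)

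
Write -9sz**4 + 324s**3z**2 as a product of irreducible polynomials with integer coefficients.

Pull out the common factor 9sz**2; 36s**2 - z**2 is a difference of squares.

9sz**2(6s + z)(6s - z)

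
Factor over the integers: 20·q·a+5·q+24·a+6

(4·a+1)·(5·q+6)

Group as (20·q·a+5·q) + (24·a+6) = 5·q·(4·a+1) + 6·(4·a+1).
Both groups share the factor (4·a+1).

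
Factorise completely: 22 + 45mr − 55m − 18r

(5m − 2)(9r − 11)

Group as (45mr − 55m) + (−18r + 22) = 5m(9r − 11) − 2(9r − 11).
Both groups share the factor (9r − 11).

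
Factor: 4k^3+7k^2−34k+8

(4k−1)(k+4)(k−2)

Trying the rational-root candidates, k = −4 is a root, giving the factor (k+4) and quotient 4k^2−9k+2.
The remaining quadratic factors as (k−2)(4k−1).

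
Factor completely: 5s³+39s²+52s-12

Trying the rational-root candidates, s = -6 is a root, giving the factor (s+6) and quotient 5s²+9s-2.
The remaining quadratic factors as (5s-1)(s+2).

(5s-1)(s+2)(s+6)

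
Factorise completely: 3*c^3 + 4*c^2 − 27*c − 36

Testing divisors of the constant over divisors of the leading coefficient, c = −3 is a root, so (c + 3) divides it; the quotient is 3*c^2 − 5*c − 12.
The remaining quadratic factors as (3*c + 4)(c − 3).

(3*c + 4)*(c + 3)*(c − 3)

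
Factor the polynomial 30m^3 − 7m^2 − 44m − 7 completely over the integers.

(5m − 7)(6m + 1)(m + 1)

Trying the rational-root candidates, m = −1 is a root, so (m + 1) is a factor; dividing leaves 30m^2 − 37m − 7.
The remaining quadratic factors as (6m + 1)(5m − 7).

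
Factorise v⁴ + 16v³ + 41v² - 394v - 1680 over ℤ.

(v + 6)(v + 7)(v + 8)(v - 5)

Testing divisors of the constant over divisors of the leading coefficient, v = -7 is a root, giving the factor (v + 7) and quotient v³ + 9v² - 22v - 240.
Next, v = -6 is a root, so (v + 6) is a factor; dividing leaves v² + 3v - 40.
The remaining quadratic factors as (v + 8)(v - 5).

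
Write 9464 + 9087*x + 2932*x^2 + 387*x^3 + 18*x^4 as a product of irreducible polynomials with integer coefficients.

(3*x + 13)*(6*x + 13)*(x + 7)*(x + 8)

By the rational root theorem, x = -13/3 is a root, so (3*x + 13) divides it; the quotient is 6*x^3 + 103*x^2 + 531*x + 728.
Then x = -8 is a root, so (x + 8) divides it; the quotient is 6*x^2 + 55*x + 91.
The remaining quadratic factors as (x + 7)(6*x + 13).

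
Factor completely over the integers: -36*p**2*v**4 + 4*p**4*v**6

Pull out the common factor 4*p**2*v**4, leaving p**2*v**2 - 9.
Recognize a difference of squares with the parts p*v and 3.

4*p**2*v**4*(p*v + 3)*(p*v - 3)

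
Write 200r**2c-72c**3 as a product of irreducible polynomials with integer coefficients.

8c(5r-3c)(5r+3c)

Factor out 8c, leaving 25r**2-9c**2, which is a difference of two squares.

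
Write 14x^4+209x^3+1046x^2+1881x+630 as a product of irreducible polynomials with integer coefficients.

(2x+7)(7x+3)(x+5)(x+6)

Testing divisors of the constant over divisors of the leading coefficient, x = -5 is a root, giving the factor (x+5) and quotient 14x^3+139x^2+351x+126.
Continuing, x = -3/7 is a root, so (7x+3) divides it; the quotient is 2x^2+19x+42.
The remaining quadratic factors as (2x+7)(x+6).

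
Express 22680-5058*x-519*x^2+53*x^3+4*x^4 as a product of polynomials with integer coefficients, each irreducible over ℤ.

Trying the rational-root candidates, x = -12 is a root, so (x+12) divides it; the quotient is 4*x^3+5*x^2-579*x+1890.
Continuing, x = 15/4 is a root, so (4*x-15) divides it; the quotient is x^2+5*x-126.
The remaining quadratic factors as (x-9)(x+14).

(4*x-15)*(x+12)*(x+14)*(x-9)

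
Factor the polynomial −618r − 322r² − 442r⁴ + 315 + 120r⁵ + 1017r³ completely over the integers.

(4r + 3)(5r − 3)(6r − 5)(r² − 3r + 7)

Among the possible rational roots, r = 3/5 is a root, so (5r − 3) is a factor; dividing leaves 24r⁴ − 74r³ + 159r² + 31r − 105.
Next, r = 5/6 is a root, so (6r − 5) is a factor; dividing leaves 4r³ − 9r² + 19r + 21.
Next, r = −3/4 is a root, so (4r + 3) is a factor; dividing leaves r² − 3r + 7.
The quadratic r² − 3r + 7 has discriminant −19 < 0 and is irreducible over ℤ.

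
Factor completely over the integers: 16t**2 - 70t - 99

Need a pair with product 16·(-99) = -1584 and sum -70: that's 18 and -88.
Split the middle term: 16t**2 + 18t - 88t - 99 = 2t(8t + 9) - 11(8t + 9).

(2t - 11)(8t + 9)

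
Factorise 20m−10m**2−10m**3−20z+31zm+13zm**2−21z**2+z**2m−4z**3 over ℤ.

Group: 4z(−z**2−zm−4z+2m**2+4m) + (−5m+5)(−z**2−zm−4z+2m**2+4m); both groups contain (−z**2−zm−4z+2m**2+4m), so (4z−5m+5) is a factor with cofactor −z**2−zm−4z+2m**2+4m.
The cofactor groups again: −z**2−zm−4z+2m**2+4m = −z(z+2m+4) + m(z+2m+4); both groups contain (z+2m+4), giving −(z−m)(z+2m+4).

−(4z−5m+5)(z−m)(z+2m+4)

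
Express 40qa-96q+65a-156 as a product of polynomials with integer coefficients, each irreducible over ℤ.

Group as (40qa-96q) + (65a-156) = 8q(5a-12) + 13(5a-12).
Both groups share the factor (5a-12).

(5a-12)(8q+13)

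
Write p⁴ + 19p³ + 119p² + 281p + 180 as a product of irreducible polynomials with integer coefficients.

(p + 1)(p + 4)(p + 5)(p + 9)

Among the possible rational roots, p = −1 is a root, giving the factor (p + 1) and quotient p³ + 18p² + 101p + 180.
Next, p = −4 is a root, so (p + 4) divides it; the quotient is p² + 14p + 45.
The remaining quadratic factors as (p + 5)(p + 9).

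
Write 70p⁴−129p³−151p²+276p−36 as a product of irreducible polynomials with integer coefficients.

(2p+3)(5p−6)(7p−1)(p−2)

By the rational root theorem, p = −3/2 is a root, so (2p+3) divides it; the quotient is 35p³−117p²+100p−12.
Then p = 6/5 is a root, giving the factor (5p−6) and quotient 7p²−15p+2.
The remaining quadratic factors as (7p−1)(p−2).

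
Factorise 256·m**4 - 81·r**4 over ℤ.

(4·m + 3·r)·(4·m - 3·r)·(16·m**2 + 9·r**2)

Difference of squares twice: with A = 4·m and B = 3·r, A⁴ − B⁴ = (A² − B²)(A² + B²), and A² − B² factors again.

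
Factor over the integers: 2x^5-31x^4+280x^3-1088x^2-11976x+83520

By the rational root theorem, x = -6 is a root, so (x+6) divides it; the quotient is 2x^4-43x^3+538x^2-4316x+13920.
Then x = 15/2 is a root, so (2x-15) divides it; the quotient is x^3-14x^2+164x-928.
Then x = 8 is a root, so (x-8) divides it; the quotient is x^2-6x+116.
The quadratic x^2-6x+116 has discriminant -428 < 0 and is irreducible over ℤ.

(2x-15)(x+6)(x-8)(x^2-6x+116)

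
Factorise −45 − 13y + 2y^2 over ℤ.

(2y + 5)(y − 9)

Need a pair with product 2·(−45) = −90 and sum −13: that's −18 and 5.
Split the middle term: 2y^2 − 18y + 5y − 45 = 2y(y − 9) + 5(y − 9).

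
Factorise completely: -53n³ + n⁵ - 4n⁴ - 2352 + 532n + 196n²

(n + 4)(n + 6)(n - 7)(n² - 7n + 14)

Among the possible rational roots, n = 7 is a root, giving the factor (n - 7) and quotient n⁴ + 3n³ - 32n² - 28n + 336.
Continuing, n = -4 is a root, so (n + 4) divides it; the quotient is n³ - n² - 28n + 84.
Next, n = -6 is a root, so (n + 6) divides it; the quotient is n² - 7n + 14.
The quadratic n² - 7n + 14 has discriminant -7 < 0 and is irreducible over ℤ.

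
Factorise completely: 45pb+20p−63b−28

(5p−7)(9b+4)

Group as (45pb+20p) + (−63b−28) = 5p(9b+4) − 7(9b+4).
Both groups share the factor (9b+4).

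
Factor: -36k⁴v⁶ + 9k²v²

-9k²v²(2kv² + 1)(2kv² - 1)

Factor out 9k²v² first: what remains is -4k²v⁴ + 1.
Recognize a difference of squares with the parts 1 and 2kv².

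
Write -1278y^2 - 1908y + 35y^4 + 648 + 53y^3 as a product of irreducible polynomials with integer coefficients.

Trying the rational-root candidates, y = 6 is a root, so (y - 6) divides it; the quotient is 35y^3 + 263y^2 + 300y - 108.
Continuing, y = -9/5 is a root, so (5y + 9) divides it; the quotient is 7y^2 + 40y - 12.
The remaining quadratic factors as (y + 6)(7y - 2).

(5y + 9)(7y - 2)(y + 6)(y - 6)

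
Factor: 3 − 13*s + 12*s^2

(3*s − 1)*(4*s − 3)

Need a pair with product 12·3 = 36 and sum −13: that's −9 and −4.
Split the middle term: 12*s^2 − 9*s − 4*s + 3 = 3*s*(4*s − 3) − (4*s − 3).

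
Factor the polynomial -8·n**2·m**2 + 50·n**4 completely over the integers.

2·n**2·(5·n - 2·m)·(5·n + 2·m)

Factor out 2·n**2, leaving 25·n**2 - 4·m**2, which is a difference of two squares.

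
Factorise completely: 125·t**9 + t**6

t**6·(5·t + 1)·(25·t**2 − 5·t + 1)

Pull out the common factor t**6, leaving 125·t**3 + 1.
Recognize a sum of cubes with the parts 1 and 5·t.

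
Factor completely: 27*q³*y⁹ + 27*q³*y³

Every term has a factor of 27*q³*y³; factoring it out leaves y⁶ + 1.
Recognize a sum of cubes with the parts y² and 1.

27*q³*y³*(y² + 1)*(y⁴ - y² + 1)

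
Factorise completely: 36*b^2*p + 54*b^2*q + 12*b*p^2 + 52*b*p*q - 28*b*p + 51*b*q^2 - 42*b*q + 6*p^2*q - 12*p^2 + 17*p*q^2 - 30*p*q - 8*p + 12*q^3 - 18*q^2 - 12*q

(2*b + q - 2)*(2*p + 3*q)*(9*b + 3*p + 4*q + 2)

Group: 2*b*(18*b*p + 27*b*q + 6*p^2 + 17*p*q + 4*p + 12*q^2 + 6*q) + (q - 2)*(18*b*p + 27*b*q + 6*p^2 + 17*p*q + 4*p + 12*q^2 + 6*q); both groups contain (18*b*p + 27*b*q + 6*p^2 + 17*p*q + 4*p + 12*q^2 + 6*q), so (2*b + q - 2) is a factor with cofactor 18*b*p + 27*b*q + 6*p^2 + 17*p*q + 4*p + 12*q^2 + 6*q.
The cofactor groups again: 18*b*p + 27*b*q + 6*p^2 + 17*p*q + 4*p + 12*q^2 + 6*q = 2*p*(9*b + 3*p + 4*q + 2) + 3*q*(9*b + 3*p + 4*q + 2); both groups contain (9*b + 3*p + 4*q + 2), giving (2*p + 3*q)*(9*b + 3*p + 4*q + 2).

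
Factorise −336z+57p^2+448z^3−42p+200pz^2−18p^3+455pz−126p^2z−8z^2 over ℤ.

−(3p−7z−6)(6p+8z−7)(p+8z)

Group: p(−18p^2+18pz+57p+56z^2−z−42) + 8z(−18p^2+18pz+57p+56z^2−z−42); both groups contain (−18p^2+18pz+57p+56z^2−z−42), so (p+8z) is a factor with cofactor −18p^2+18pz+57p+56z^2−z−42.
The cofactor groups again: −18p^2+18pz+57p+56z^2−z−42 = −3p(6p+8z−7) + (7z+6)(6p+8z−7); both groups contain (6p+8z−7), giving −(3p−7z−6)(6p+8z−7).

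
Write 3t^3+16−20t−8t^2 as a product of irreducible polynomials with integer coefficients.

(3t−2)(t+2)(t−4)

Testing divisors of the constant over divisors of the leading coefficient, t = 4 is a root, giving the factor (t−4) and quotient 3t^2+4t−4.
The remaining quadratic factors as (3t−2)(t+2).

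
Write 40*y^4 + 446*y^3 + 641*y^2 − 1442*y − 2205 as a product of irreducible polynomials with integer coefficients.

(2*y + 5)*(4*y − 7)*(5*y + 7)*(y + 9)

Testing divisors of the constant over divisors of the leading coefficient, y = −5/2 is a root, so (2*y + 5) is a factor; dividing leaves 20*y^3 + 173*y^2 − 112*y − 441.
Next, y = 7/4 is a root, so (4*y − 7) divides it; the quotient is 5*y^2 + 52*y + 63.
The remaining quadratic factors as (5*y + 7)(y + 9).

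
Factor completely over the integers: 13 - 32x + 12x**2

(2x - 1)(6x - 13)

Need a pair with product 12·13 = 156 and sum -32: that's -26 and -6.
Split the middle term: 12x**2 - 26x - 6x + 13 = 2x(6x - 13) - (6x - 13).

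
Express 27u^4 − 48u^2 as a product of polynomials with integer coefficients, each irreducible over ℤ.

Pull out the common factor 3u^2; 9u^2 − 16 is a difference of squares.

3u^2(3u + 4)(3u − 4)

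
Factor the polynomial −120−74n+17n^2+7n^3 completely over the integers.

(7n+10)(n+4)(n−3)

Trying the rational-root candidates, n = 3 is a root, giving the factor (n−3) and quotient 7n^2+38n+40.
The remaining quadratic factors as (7n+10)(n+4).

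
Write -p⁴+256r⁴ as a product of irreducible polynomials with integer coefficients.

Write as (16r²)² − (p²)², then factor 16r²-p² once more.

(4r-p)(4r+p)(16r²+p²)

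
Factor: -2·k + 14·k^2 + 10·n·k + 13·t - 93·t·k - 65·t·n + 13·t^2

(13·t - 2·k)·(t - 5·n - 7·k + 1)

Group: 13·t·(t - 5·n - 7·k + 1) - 2·k·(t - 5·n - 7·k + 1); both groups contain (t - 5·n - 7·k + 1).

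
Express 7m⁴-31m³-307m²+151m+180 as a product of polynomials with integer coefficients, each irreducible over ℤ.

(7m+4)(m+5)(m-1)(m-9)

Testing divisors of the constant over divisors of the leading coefficient, m = -4/7 is a root, giving the factor (7m+4) and quotient m³-5m²-41m+45.
Then m = -5 is a root, so (m+5) is a factor; dividing leaves m²-10m+9.
The remaining quadratic factors as (m-9)(m-1).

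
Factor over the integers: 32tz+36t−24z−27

(4t−3)(8z+9)

Group as (32tz+36t) + (−24z−27) = 4t(8z+9) − 3(8z+9).
Both groups share the factor (8z+9).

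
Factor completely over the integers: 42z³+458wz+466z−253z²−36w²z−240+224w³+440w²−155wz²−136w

Group: 4w(56w²+33wz−2w−14z²+47z−30) + (−3z+8)(56w²+33wz−2w−14z²+47z−30); both groups contain (56w²+33wz−2w−14z²+47z−30), so (4w−3z+8) is a factor with cofactor 56w²+33wz−2w−14z²+47z−30.
The cofactor groups again: 56w²+33wz−2w−14z²+47z−30 = 7w(8w+7z−6) + (−2z+5)(8w+7z−6); both groups contain (8w+7z−6), giving (7w−2z+5)(8w+7z−6).

(4w−3z+8)(7w−2z+5)(8w+7z−6)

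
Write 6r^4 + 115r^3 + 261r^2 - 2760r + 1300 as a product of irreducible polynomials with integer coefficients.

(2r - 1)(3r - 10)(r + 10)(r + 13)

Testing divisors of the constant over divisors of the leading coefficient, r = 10/3 is a root, giving the factor (3r - 10) and quotient 2r^3 + 45r^2 + 237r - 130.
Then r = 1/2 is a root, giving the factor (2r - 1) and quotient r^2 + 23r + 130.
The remaining quadratic factors as (r + 13)(r + 10).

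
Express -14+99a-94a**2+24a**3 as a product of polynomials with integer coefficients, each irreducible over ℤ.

(4a-7)(6a-1)(a-2)

Testing divisors of the constant over divisors of the leading coefficient, a = 1/6 is a root, so (6a-1) is a factor; dividing leaves 4a**2-15a+14.
The remaining quadratic factors as (4a-7)(a-2).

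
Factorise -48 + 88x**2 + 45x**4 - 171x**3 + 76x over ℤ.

Testing divisors of the constant over divisors of the leading coefficient, x = 4/5 is a root, so (5x - 4) divides it; the quotient is 9x**3 - 27x**2 - 4x + 12.
Then x = 2/3 is a root, so (3x - 2) is a factor; dividing leaves 3x**2 - 7x - 6.
The remaining quadratic factors as (3x + 2)(x - 3).

(3x + 2)(3x - 2)(5x - 4)(x - 3)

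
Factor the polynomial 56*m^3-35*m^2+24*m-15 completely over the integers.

Group as (56*m^3+24*m) + (-35*m^2-15) = 8*m*(7*m^2+3) - 5*(7*m^2+3).
Both groups share the factor (7*m^2+3).

(8*m-5)*(7*m^2+3)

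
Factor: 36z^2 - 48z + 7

(6z - 1)(6z - 7)

Need a pair with product 36·7 = 252 and sum -48: that's -6 and -42.
Split the middle term: 36z^2 - 6z - 42z + 7 = 6z(6z - 1) - 7(6z - 1).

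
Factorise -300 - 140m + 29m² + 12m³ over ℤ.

Testing divisors of the constant over divisors of the leading coefficient, m = -2 is a root, giving the factor (m + 2) and quotient 12m² + 5m - 150.
The remaining quadratic factors as (3m - 10)(4m + 15).

(3m - 10)(4m + 15)(m + 2)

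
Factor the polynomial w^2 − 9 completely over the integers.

Two integers with product −9 and sum 0 are −3 and 3.

(w + 3)(w − 3)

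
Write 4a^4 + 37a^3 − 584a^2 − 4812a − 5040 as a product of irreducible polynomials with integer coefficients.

(4a + 5)(a + 14)(a + 6)(a − 12)

By the rational root theorem, a = −5/4 is a root, so (4a + 5) divides it; the quotient is a^3 + 8a^2 − 156a − 1008.
Continuing, a = −14 is a root, giving the factor (a + 14) and quotient a^2 − 6a − 72.
The remaining quadratic factors as (a + 6)(a − 12).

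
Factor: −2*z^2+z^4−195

(z^2+13)*(z^2−15)

Substitute u = z^2 to get a quadratic in u, then factor.
z^2+13 is irreducible over ℤ (always positive, so no real roots).
z^2−15 is irreducible over ℤ (15 is not a perfect square).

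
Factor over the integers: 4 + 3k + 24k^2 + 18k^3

(3k + 4)(6k^2 + 1)

Group as (18k^3 + 3k) + (24k^2 + 4) = 3k(6k^2 + 1) + 4(6k^2 + 1).
Both groups share the factor (6k^2 + 1).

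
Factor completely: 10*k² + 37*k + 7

Need a pair with product 10·7 = 70 and sum 37: that's 35 and 2.
Split the middle term: 10*k² + 35*k + 2*k + 7 = 5*k*(2*k + 7) + (2*k + 7).

(2*k + 7)*(5*k + 1)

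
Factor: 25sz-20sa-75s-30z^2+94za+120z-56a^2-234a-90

(5z-4a-15)(5s-6z+14a+6)

Group: 5s(5z-4a-15) + (-6z+14a+6)(5z-4a-15); both groups contain (5z-4a-15).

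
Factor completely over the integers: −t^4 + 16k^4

Difference of squares twice: with A = 2k and B = t, A⁴ − B⁴ = (A² − B²)(A² + B²), and A² − B² factors again.

(2k + t)(2k − t)(4k^2 + t^2)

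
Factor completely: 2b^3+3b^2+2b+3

Group as (2b^3+2b) + (3b^2+3) = 2b(b^2+1) + 3(b^2+1).
Both groups share the factor (b^2+1).

(2b+3)(b^2+1)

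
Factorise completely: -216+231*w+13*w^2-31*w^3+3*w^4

(3*w+8)*(w-1)*(w-3)*(w-9)

By the rational root theorem, w = 3 is a root, so (w-3) divides it; the quotient is 3*w^3-22*w^2-53*w+72.
Then w = -8/3 is a root, giving the factor (3*w+8) and quotient w^2-10*w+9.
The remaining quadratic factors as (w-1)(w-9).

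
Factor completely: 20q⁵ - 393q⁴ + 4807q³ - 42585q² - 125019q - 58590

Testing divisors of the constant over divisors of the leading coefficient, q = -3/5 is a root, giving the factor (5q + 3) and quotient 4q⁴ - 81q³ + 1010q² - 9123q - 19530.
Continuing, q = -7/4 is a root, so (4q + 7) divides it; the quotient is q³ - 22q² + 291q - 2790.
Next, q = 15 is a root, so (q - 15) divides it; the quotient is q² - 7q + 186.
The quadratic q² - 7q + 186 has discriminant -695 < 0 and is irreducible over ℤ.

(4q + 7)(5q + 3)(q - 15)(q² - 7q + 186)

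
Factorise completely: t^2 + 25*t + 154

Two integers with product 154 and sum 25 are 11 and 14.

(t + 11)*(t + 14)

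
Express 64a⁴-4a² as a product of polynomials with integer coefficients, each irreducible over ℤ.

Pull out the common factor 4a²; 16a²-1 is a difference of squares.

4a²(4a+1)(4a-1)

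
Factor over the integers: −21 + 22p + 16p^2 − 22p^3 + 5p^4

Testing divisors of the constant over divisors of the leading coefficient, p = 3 is a root, giving the factor (p − 3) and quotient 5p^3 − 7p^2 − 5p + 7.
Then p = 1 is a root, so (p − 1) is a factor; dividing leaves 5p^2 − 2p − 7.
The remaining quadratic factors as (5p − 7)(p + 1).

(5p − 7)(p + 1)(p − 1)(p − 3)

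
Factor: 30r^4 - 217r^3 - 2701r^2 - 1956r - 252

(5r + 3)(6r + 1)(r + 6)(r - 14)

Trying the rational-root candidates, r = -3/5 is a root, giving the factor (5r + 3) and quotient 6r^3 - 47r^2 - 512r - 84.
Then r = 14 is a root, so (r - 14) is a factor; dividing leaves 6r^2 + 37r + 6.
The remaining quadratic factors as (6r + 1)(r + 6).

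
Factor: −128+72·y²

Pull out the common factor 8; 9·y²−16 is a difference of squares.

8·(3·y+4)·(3·y−4)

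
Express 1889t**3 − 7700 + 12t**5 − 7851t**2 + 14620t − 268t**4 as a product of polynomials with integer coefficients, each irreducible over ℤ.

By the rational root theorem, t = 5/2 is a root, so (2t − 5) is a factor; dividing leaves 6t**4 − 119t**3 + 647t**2 − 2308t + 1540.
Next, t = 5/6 is a root, giving the factor (6t − 5) and quotient t**3 − 19t**2 + 92t − 308.
Continuing, t = 14 is a root, giving the factor (t − 14) and quotient t**2 − 5t + 22.
The quadratic t**2 − 5t + 22 has discriminant −63 < 0 and is irreducible over ℤ.

(2t − 5)(6t − 5)(t − 14)(t**2 − 5t + 22)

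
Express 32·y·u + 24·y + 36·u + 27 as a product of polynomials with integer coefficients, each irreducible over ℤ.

Group as (32·y·u + 24·y) + (36·u + 27) = 8·y·(4·u + 3) + 9·(4·u + 3).
Both groups share the factor (4·u + 3).

(4·u + 3)·(8·y + 9)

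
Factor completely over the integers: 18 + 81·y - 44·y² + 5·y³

Testing divisors of the constant over divisors of the leading coefficient, y = 3 is a root, so (y - 3) is a factor; dividing leaves 5·y² - 29·y - 6.
The remaining quadratic factors as (5·y + 1)(y - 6).

(5·y + 1)·(y - 3)·(y - 6)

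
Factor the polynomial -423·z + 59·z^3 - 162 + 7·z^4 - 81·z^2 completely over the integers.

(7·z + 3)·(z + 2)·(z + 9)·(z - 3)

Among the possible rational roots, z = -9 is a root, so (z + 9) is a factor; dividing leaves 7·z^3 - 4·z^2 - 45·z - 18.
Continuing, z = -2 is a root, so (z + 2) is a factor; dividing leaves 7·z^2 - 18·z - 9.
The remaining quadratic factors as (z - 3)(7·z + 3).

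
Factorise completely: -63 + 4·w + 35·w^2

(5·w + 7)·(7·w - 9)

Need a pair with product 35·(-63) = -2205 and sum 4: that's -45 and 49.
Split the middle term: 35·w^2 - 45·w + 49·w - 63 = 5·w·(7·w - 9) + 7·(7·w - 9).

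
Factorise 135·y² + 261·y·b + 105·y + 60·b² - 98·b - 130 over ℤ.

Group: 15·y·(9·y + 15·b + 13) + (4·b - 10)·(9·y + 15·b + 13); both groups contain (9·y + 15·b + 13).

(9·y + 15·b + 13)·(15·y + 4·b - 10)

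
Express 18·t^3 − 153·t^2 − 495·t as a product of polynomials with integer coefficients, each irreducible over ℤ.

9·t·(2·t + 5)·(t − 11)

Pull out the common factor 9·t, then factor the remaining trinomial.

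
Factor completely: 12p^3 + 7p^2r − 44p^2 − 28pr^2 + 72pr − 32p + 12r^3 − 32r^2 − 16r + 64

Group: p(12p^2 − 17pr + 4p + 6r^2 − 4r − 16) + (2r − 4)(12p^2 − 17pr + 4p + 6r^2 − 4r − 16); both groups contain (12p^2 − 17pr + 4p + 6r^2 − 4r − 16), so (p + 2r − 4) is a factor with cofactor 12p^2 − 17pr + 4p + 6r^2 − 4r − 16.
The cofactor groups again: 12p^2 − 17pr + 4p + 6r^2 − 4r − 16 = 3p(4p − 3r − 4) + (−2r + 4)(4p − 3r − 4); both groups contain (4p − 3r − 4), giving (3p − 2r + 4)(4p − 3r − 4).

(3p − 2r + 4)(4p − 3r − 4)(p + 2r − 4)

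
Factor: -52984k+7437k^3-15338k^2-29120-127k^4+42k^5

(6k+5)(7k+8)(k-4)(k^2-k+182)

Testing divisors of the constant over divisors of the leading coefficient, k = -8/7 is a root, so (7k+8) is a factor; dividing leaves 6k^4-25k^3+1091k^2-3438k-3640.
Then k = -5/6 is a root, so (6k+5) divides it; the quotient is k^3-5k^2+186k-728.
Next, k = 4 is a root, so (k-4) divides it; the quotient is k^2-k+182.
The quadratic k^2-k+182 has discriminant -727 < 0 and is irreducible over ℤ.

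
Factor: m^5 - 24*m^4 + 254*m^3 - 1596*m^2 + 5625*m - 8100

(m - 4)*(m - 5)*(m - 9)*(m^2 - 6*m + 45)

By the rational root theorem, m = 5 is a root, giving the factor (m - 5) and quotient m^4 - 19*m^3 + 159*m^2 - 801*m + 1620.
Then m = 9 is a root, so (m - 9) is a factor; dividing leaves m^3 - 10*m^2 + 69*m - 180.
Then m = 4 is a root, so (m - 4) is a factor; dividing leaves m^2 - 6*m + 45.
The quadratic m^2 - 6*m + 45 has discriminant -144 < 0 and is irreducible over ℤ.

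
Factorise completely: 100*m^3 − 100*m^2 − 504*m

Pull out the common factor 4*m, then factor the remaining trinomial.

4*m*(5*m + 9)*(5*m − 14)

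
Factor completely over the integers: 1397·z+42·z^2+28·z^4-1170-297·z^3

(4·z+9)·(7·z-13)·(z-1)·(z-10)

By the rational root theorem, z = 1 is a root, so (z-1) divides it; the quotient is 28·z^3-269·z^2-227·z+1170.
Continuing, z = -9/4 is a root, so (4·z+9) divides it; the quotient is 7·z^2-83·z+130.
The remaining quadratic factors as (z-10)(7·z-13).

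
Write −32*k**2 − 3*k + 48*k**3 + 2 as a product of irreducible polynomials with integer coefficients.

Among the possible rational roots, k = −1/4 is a root, giving the factor (4*k + 1) and quotient 12*k**2 − 11*k + 2.
The remaining quadratic factors as (3*k − 2)(4*k − 1).

(3*k − 2)*(4*k + 1)*(4*k − 1)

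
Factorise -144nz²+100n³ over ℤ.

Every term has a factor of 4n. Then 25n²-36z² = (5n)² − (6z)².

4n(5n+6z)(5n-6z)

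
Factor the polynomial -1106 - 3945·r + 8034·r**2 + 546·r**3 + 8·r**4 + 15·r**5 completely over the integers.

Among the possible rational roots, r = 2/3 is a root, so (3·r - 2) is a factor; dividing leaves 5·r**4 + 6·r**3 + 186·r**2 + 2802·r + 553.
Next, r = -7 is a root, giving the factor (r + 7) and quotient 5·r**3 - 29·r**2 + 389·r + 79.
Next, r = -1/5 is a root, so (5·r + 1) is a factor; dividing leaves r**2 - 6·r + 79.
The quadratic r**2 - 6·r + 79 has discriminant -280 < 0 and is irreducible over ℤ.

(3·r - 2)·(5·r + 1)·(r + 7)·(r**2 - 6·r + 79)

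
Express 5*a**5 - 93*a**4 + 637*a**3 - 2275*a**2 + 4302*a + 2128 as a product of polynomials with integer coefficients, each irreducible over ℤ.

(5*a + 2)*(a - 7)*(a - 8)*(a**2 - 4*a + 19)

Trying the rational-root candidates, a = 7 is a root, so (a - 7) divides it; the quotient is 5*a**4 - 58*a**3 + 231*a**2 - 658*a - 304.
Next, a = 8 is a root, giving the factor (a - 8) and quotient 5*a**3 - 18*a**2 + 87*a + 38.
Then a = -2/5 is a root, so (5*a + 2) is a factor; dividing leaves a**2 - 4*a + 19.
The quadratic a**2 - 4*a + 19 has discriminant -60 < 0 and is irreducible over ℤ.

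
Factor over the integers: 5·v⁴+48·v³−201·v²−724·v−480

(5·v+8)·(v+1)·(v+12)·(v−5)

By the rational root theorem, v = −1 is a root, so (v+1) divides it; the quotient is 5·v³+43·v²−244·v−480.
Continuing, v = −12 is a root, giving the factor (v+12) and quotient 5·v²−17·v−40.
The remaining quadratic factors as (v−5)(5·v+8).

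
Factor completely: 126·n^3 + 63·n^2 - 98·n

Pull out the common factor 7·n, then factor the remaining trinomial.

7·n·(3·n - 2)·(6·n + 7)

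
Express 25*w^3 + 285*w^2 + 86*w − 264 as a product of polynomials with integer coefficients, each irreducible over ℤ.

(5*w + 6)*(5*w − 4)*(w + 11)

Among the possible rational roots, w = 4/5 is a root, so (5*w − 4) divides it; the quotient is 5*w^2 + 61*w + 66.
The remaining quadratic factors as (5*w + 6)(w + 11).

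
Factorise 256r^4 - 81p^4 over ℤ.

Difference of squares twice: with A = 4r and B = 3p, A⁴ − B⁴ = (A² − B²)(A² + B²), and A² − B² factors again.

(4r - 3p)(4r + 3p)(16r^2 + 9p^2)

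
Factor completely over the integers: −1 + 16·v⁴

Write as (4·v²)² − (1)², then factor 4·v² − 1 once more.

(2·v + 1)·(2·v − 1)·(4·v² + 1)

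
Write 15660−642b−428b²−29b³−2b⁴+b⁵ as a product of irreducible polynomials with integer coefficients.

Testing divisors of the constant over divisors of the leading coefficient, b = 5 is a root, so (b−5) is a factor; dividing leaves b⁴+3b³−14b²−498b−3132.
Then b = 9 is a root, so (b−9) divides it; the quotient is b³+12b²+94b+348.
Next, b = −6 is a root, so (b+6) is a factor; dividing leaves b²+6b+58.
The quadratic b²+6b+58 has discriminant −196 < 0 and is irreducible over ℤ.

(b+6)(b−5)(b−9)(b²+6b+58)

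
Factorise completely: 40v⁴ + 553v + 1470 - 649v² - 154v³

(2v + 5)(4v - 7)(5v + 7)(v - 6)

By the rational root theorem, v = 7/4 is a root, giving the factor (4v - 7) and quotient 10v³ - 21v² - 199v - 210.
Continuing, v = -7/5 is a root, giving the factor (5v + 7) and quotient 2v² - 7v - 30.
The remaining quadratic factors as (2v + 5)(v - 6).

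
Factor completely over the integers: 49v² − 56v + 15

(7v − 3)(7v − 5)

Need a pair with product 49·15 = 735 and sum −56: that's −21 and −35.
Split the middle term: 49v² − 21v − 35v + 15 = 7v(7v − 3) − 5(7v − 3).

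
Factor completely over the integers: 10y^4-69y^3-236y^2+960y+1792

(2y+7)(5y+8)(y-4)(y-8)

Among the possible rational roots, y = -7/2 is a root, so (2y+7) is a factor; dividing leaves 5y^3-52y^2+64y+256.
Next, y = -8/5 is a root, giving the factor (5y+8) and quotient y^2-12y+32.
The remaining quadratic factors as (y-4)(y-8).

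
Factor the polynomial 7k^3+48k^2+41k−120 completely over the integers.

Among the possible rational roots, k = −5 is a root, giving the factor (k+5) and quotient 7k^2+13k−24.
The remaining quadratic factors as (7k−8)(k+3).

(7k−8)(k+3)(k+5)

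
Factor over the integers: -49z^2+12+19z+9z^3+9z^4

(3z+1)(3z-4)(z+3)(z-1)

Among the possible rational roots, z = 1 is a root, so (z-1) is a factor; dividing leaves 9z^3+18z^2-31z-12.
Then z = 4/3 is a root, giving the factor (3z-4) and quotient 3z^2+10z+3.
The remaining quadratic factors as (z+3)(3z+1).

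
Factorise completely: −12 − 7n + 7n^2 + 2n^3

(2n − 3)(n + 1)(n + 4)

Testing divisors of the constant over divisors of the leading coefficient, n = 3/2 is a root, so (2n − 3) divides it; the quotient is n^2 + 5n + 4.
The remaining quadratic factors as (n + 1)(n + 4).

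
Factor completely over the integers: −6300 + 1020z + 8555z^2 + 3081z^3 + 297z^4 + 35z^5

By the rational root theorem, z = −3 is a root, so (z + 3) is a factor; dividing leaves 35z^4 + 192z^3 + 2505z^2 + 1040z − 2100.
Next, z = 5/7 is a root, so (7z − 5) divides it; the quotient is 5z^3 + 31z^2 + 380z + 420.
Next, z = −6/5 is a root, giving the factor (5z + 6) and quotient z^2 + 5z + 70.
The quadratic z^2 + 5z + 70 has discriminant −255 < 0 and is irreducible over ℤ.

(5z + 6)(7z − 5)(z + 3)(z^2 + 5z + 70)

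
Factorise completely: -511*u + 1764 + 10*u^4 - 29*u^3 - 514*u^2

(2*u + 7)*(5*u - 7)*(u + 4)*(u - 9)

Trying the rational-root candidates, u = 7/5 is a root, so (5*u - 7) is a factor; dividing leaves 2*u^3 - 3*u^2 - 107*u - 252.
Next, u = 9 is a root, so (u - 9) is a factor; dividing leaves 2*u^2 + 15*u + 28.
The remaining quadratic factors as (u + 4)(2*u + 7).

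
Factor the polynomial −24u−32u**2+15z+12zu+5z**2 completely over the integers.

(5z−8u)(z+4u+3)

Group: z(5z−8u) + (4u+3)(5z−8u); both groups contain (5z−8u).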